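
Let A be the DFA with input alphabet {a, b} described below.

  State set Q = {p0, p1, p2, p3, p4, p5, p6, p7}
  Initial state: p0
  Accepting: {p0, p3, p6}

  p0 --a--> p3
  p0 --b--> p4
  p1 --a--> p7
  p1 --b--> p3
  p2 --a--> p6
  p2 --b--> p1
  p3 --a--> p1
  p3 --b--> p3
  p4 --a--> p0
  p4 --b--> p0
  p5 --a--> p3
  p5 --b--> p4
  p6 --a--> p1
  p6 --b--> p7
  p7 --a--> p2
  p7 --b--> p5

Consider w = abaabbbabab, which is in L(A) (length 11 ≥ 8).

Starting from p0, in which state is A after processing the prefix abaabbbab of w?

Run of A on the first 9 characters of w = a b a a b b b a b:
  step 0: p0  (start)
  step 1: p3  (read a: p0→p3)
  step 2: p3  (read b: p3→p3)
  step 3: p1  (read a: p3→p1)
  step 4: p7  (read a: p1→p7)
  step 5: p5  (read b: p7→p5)
  step 6: p4  (read b: p5→p4)
  step 7: p0  (read b: p4→p0)
  step 8: p3  (read a: p0→p3)
  step 9: p3  (read b: p3→p3)

After reading 9 characters, A is in state p3.

p3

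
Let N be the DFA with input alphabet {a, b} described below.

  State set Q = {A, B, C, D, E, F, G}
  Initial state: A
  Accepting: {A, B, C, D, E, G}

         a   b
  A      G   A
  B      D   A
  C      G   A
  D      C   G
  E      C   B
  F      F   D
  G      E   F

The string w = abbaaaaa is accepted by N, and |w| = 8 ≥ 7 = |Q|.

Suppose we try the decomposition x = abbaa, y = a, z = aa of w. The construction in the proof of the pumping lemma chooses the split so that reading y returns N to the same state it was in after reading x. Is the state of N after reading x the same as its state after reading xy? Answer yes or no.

no

State sequence: A -a-> G -b-> F -b-> D -a-> C -a-> G -a-> E

After x (step 5): G. After xy (step 6): E.
They differ (G ≠ E), so y is not a cycle from the state after x; this split is not the one the pumping-lemma construction produces, and pumping y need not keep the string in L(N).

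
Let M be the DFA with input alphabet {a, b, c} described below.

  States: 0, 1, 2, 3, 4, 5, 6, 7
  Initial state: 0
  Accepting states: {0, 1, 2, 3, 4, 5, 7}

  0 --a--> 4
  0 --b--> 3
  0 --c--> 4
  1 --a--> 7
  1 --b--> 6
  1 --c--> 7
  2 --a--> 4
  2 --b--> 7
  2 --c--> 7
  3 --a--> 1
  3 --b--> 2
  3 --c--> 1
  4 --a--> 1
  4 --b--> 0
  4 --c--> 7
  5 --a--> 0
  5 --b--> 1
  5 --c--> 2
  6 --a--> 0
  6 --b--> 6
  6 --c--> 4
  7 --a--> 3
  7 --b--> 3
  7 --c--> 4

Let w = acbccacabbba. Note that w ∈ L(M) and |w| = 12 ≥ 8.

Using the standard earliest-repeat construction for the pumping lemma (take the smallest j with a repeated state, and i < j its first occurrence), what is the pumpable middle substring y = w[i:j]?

bcc

Run of M on w = a c b c c a c a b b b a:
  step 0: 0  (start)
  step 1: 4  (read a: 0→4)
  step 2: 7  (read c: 4→7)
  step 3: 3  (read b: 7→3)
  step 4: 1  (read c: 3→1)
  step 5: 7  (read c: 1→7)   ← first repeat (7 seen earlier)
  step 6: 3  (read a: 7→3)
  step 7: 1  (read c: 3→1)
  step 8: 7  (read a: 1→7)
  step 9: 3  (read b: 7→3)
  step 10: 2  (read b: 3→2)
  step 11: 7  (read b: 2→7)
  step 12: 3  (read a: 7→3)

So i = 2, j = 5, giving x = w[0:2] = ac, y = w[2:5] = bcc, z = w[5:12] = acabbba.
Check: |xy| = 5 ≤ 8 and |y| = 3 ≥ 1. Reading y takes M from 7 back to 7, so every xyⁱz is accepted.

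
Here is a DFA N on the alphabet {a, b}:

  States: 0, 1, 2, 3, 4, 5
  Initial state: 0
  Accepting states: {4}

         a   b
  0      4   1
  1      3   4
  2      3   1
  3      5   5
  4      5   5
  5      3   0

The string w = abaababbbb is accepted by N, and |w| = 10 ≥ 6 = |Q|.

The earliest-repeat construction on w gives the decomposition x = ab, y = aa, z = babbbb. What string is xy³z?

abaaaaaababbbb

xy^3z = ab·aa·aa·aa·babbbb = abaaaaaababbbb.
Reading y = aa takes N from 5 back to 5, so after x·y·y·y the machine is still in 5, and z then leads to the accepting state 4. Hence abaaaaaababbbb ∈ L(N).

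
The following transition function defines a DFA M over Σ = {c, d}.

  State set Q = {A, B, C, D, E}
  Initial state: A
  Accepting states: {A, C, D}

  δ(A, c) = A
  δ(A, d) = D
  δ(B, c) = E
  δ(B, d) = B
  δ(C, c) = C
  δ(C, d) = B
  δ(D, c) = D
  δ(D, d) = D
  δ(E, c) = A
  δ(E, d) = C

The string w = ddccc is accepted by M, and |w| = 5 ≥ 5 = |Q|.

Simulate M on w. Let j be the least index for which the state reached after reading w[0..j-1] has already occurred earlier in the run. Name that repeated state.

D

State sequence: A -d-> D -d-> D -c-> D -c-> D -c-> D
First repeat at step 2: D was already visited.

The earliest repeat is at step j = 2: M is in D, which it already visited at step i = 1.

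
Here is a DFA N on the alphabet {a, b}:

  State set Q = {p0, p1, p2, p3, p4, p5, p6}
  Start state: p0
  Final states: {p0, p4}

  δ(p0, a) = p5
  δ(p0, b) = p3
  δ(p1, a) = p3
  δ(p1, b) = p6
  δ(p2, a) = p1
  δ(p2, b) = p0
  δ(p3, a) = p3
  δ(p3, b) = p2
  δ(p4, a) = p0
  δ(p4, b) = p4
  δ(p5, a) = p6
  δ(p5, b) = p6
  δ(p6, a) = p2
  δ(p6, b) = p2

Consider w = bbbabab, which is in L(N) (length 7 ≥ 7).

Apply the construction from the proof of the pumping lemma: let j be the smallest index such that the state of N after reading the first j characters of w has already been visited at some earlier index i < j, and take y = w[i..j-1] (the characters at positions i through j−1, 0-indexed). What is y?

State sequence: p0 -b-> p3 -b-> p2 -b-> p0 -a-> p5 -b-> p6 -a-> p2 -b-> p0
First repeat at step 3: p0 was already visited.

So i = 0, j = 3, giving x = w[0:0] = ε, y = w[0:3] = bbb, z = w[3:7] = abab.
Check: |xy| = 3 ≤ 7 and |y| = 3 ≥ 1. Reading y takes N from p0 back to p0, so every xyⁱz is accepted.

bbb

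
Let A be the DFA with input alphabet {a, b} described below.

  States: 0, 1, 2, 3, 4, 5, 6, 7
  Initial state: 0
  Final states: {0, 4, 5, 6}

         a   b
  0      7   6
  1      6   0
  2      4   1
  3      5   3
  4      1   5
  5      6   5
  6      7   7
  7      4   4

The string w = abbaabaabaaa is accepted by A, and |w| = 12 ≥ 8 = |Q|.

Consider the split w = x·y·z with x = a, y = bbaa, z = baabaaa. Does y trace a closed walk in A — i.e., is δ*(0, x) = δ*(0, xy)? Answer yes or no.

State sequence: 0 -a-> 7 -b-> 4 -b-> 5 -a-> 6 -a-> 7

After x (step 1): 7. After xy (step 5): 7.
They match, so y = bbaa drives A around a cycle from 7 back to itself; pumping y any number of times keeps A in 7 before reading z, and xyⁱz ∈ L(A) for every i ≥ 0.

yes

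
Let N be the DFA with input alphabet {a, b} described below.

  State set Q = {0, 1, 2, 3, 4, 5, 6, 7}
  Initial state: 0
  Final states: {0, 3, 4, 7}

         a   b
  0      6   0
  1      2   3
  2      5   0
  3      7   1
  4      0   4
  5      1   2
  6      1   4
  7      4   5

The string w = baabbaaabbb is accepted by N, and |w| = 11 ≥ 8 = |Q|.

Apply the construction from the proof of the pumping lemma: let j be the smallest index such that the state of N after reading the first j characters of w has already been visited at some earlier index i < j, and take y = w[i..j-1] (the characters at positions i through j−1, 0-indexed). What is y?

b

Run of N on w = b a a b b a a a b b b:
  step 0: 0  (start)
  step 1: 0  (read b: 0→0)   ← first repeat (0 seen earlier)
  step 2: 6  (read a: 0→6)
  step 3: 1  (read a: 6→1)
  step 4: 3  (read b: 1→3)
  step 5: 1  (read b: 3→1)
  step 6: 2  (read a: 1→2)
  step 7: 5  (read a: 2→5)
  step 8: 1  (read a: 5→1)
  step 9: 3  (read b: 1→3)
  step 10: 1  (read b: 3→1)
  step 11: 3  (read b: 1→3)

So i = 0, j = 1, giving x = w[0:0] = ε, y = w[0:1] = b, z = w[1:11] = aabbaaabbb.
Check: |xy| = 1 ≤ 8 and |y| = 1 ≥ 1. Reading y takes N from 0 back to 0, so every xyⁱz is accepted.
With |Q| = 8, pigeonhole forces a state repeat no later than step 8; the substring read between the first and second visits to that state can be pumped.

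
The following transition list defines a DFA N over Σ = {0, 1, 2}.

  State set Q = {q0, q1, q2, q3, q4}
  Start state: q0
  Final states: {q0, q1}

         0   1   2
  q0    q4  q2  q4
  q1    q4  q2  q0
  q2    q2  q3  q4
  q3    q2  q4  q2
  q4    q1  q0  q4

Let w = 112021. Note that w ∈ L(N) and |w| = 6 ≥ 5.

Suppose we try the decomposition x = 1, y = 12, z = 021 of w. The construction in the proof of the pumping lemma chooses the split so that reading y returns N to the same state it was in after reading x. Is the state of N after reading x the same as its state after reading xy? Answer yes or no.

yes

State sequence: q0 -1-> q2 -1-> q3 -2-> q2

After x (step 1): q2. After xy (step 3): q2.
They match, so y = 12 drives N around a cycle from q2 back to itself; pumping y any number of times keeps N in q2 before reading z, and xyⁱz ∈ L(N) for every i ≥ 0.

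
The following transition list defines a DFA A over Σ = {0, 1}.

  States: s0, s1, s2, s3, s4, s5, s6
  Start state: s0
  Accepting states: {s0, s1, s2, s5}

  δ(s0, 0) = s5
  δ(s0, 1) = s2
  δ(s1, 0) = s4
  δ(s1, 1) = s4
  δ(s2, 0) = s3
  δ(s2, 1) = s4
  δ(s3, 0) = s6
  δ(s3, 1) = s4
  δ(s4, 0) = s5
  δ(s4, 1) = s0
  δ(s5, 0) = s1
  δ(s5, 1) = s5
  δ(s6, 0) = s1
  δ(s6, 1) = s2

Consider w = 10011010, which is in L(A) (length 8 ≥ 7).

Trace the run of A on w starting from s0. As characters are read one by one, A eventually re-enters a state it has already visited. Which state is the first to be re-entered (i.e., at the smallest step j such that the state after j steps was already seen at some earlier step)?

s2

State sequence: s0 -1-> s2 -0-> s3 -0-> s6 -1-> s2 -1-> s4 -0-> s5 -1-> s5 -0-> s1
First repeat at step 4: s2 was already visited.

The earliest repeat is at step j = 4: A is in s2, which it already visited at step i = 1.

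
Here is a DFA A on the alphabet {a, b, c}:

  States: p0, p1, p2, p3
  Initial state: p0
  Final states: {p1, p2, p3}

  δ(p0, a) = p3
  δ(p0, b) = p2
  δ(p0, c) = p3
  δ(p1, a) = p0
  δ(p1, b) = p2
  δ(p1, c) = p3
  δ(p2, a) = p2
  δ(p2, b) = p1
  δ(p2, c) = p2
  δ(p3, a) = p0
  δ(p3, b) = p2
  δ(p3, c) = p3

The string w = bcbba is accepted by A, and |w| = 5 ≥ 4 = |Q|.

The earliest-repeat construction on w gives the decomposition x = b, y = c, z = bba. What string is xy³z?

xy^3z = b·c·c·c·bba = bcccbba.
Reading y = c takes A from p2 back to p2, so after x·y·y·y the machine is still in p2, and z then leads to the accepting state p2. Hence bcccbba ∈ L(A).

bcccbba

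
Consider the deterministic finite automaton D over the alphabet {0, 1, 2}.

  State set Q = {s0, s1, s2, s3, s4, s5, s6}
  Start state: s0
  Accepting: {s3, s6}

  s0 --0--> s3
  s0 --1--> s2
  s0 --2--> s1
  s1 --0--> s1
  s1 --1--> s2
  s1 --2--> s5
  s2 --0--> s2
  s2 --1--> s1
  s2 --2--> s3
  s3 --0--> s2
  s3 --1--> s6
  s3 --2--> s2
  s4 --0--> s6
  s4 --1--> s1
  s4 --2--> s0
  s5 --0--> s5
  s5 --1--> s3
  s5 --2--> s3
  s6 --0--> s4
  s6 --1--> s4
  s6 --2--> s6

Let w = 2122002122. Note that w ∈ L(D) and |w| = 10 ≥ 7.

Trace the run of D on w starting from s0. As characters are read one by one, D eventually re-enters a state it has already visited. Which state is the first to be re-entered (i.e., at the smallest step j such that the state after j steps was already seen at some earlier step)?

Run of D on w = 2 1 2 2 0 0 2 1 2 2:
  step 0: s0  (start)
  step 1: s1  (read 2: s0→s1)
  step 2: s2  (read 1: s1→s2)
  step 3: s3  (read 2: s2→s3)
  step 4: s2  (read 2: s3→s2)   ← first repeat (s2 seen earlier)
  step 5: s2  (read 0: s2→s2)
  step 6: s2  (read 0: s2→s2)
  step 7: s3  (read 2: s2→s3)
  step 8: s6  (read 1: s3→s6)
  step 9: s6  (read 2: s6→s6)
  step 10: s6  (read 2: s6→s6)

The earliest repeat is at step j = 4: D is in s2, which it already visited at step i = 2.
Since D has 7 states, any run of length ≥ 7 visits 7+1 states, so by pigeonhole some state repeats within the first 7 steps — that repeat gives the pumpable loop.

s2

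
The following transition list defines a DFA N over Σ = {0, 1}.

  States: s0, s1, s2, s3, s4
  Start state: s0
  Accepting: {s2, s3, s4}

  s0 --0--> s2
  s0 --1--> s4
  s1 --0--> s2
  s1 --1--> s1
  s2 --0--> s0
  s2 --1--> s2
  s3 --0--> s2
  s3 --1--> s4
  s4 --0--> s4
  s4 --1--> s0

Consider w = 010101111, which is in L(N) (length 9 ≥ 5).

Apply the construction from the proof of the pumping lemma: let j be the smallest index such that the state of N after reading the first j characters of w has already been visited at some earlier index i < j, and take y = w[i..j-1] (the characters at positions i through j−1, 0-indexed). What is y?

1

State sequence: s0 -0-> s2 -1-> s2 -0-> s0 -1-> s4 -0-> s4 -1-> s0 -1-> s4 -1-> s0 -1-> s4
First repeat at step 2: s2 was already visited.

So i = 1, j = 2, giving x = w[0:1] = 0, y = w[1:2] = 1, z = w[2:9] = 0101111.
Check: |xy| = 2 ≤ 5 and |y| = 1 ≥ 1. Reading y takes N from s2 back to s2, so every xyⁱz is accepted.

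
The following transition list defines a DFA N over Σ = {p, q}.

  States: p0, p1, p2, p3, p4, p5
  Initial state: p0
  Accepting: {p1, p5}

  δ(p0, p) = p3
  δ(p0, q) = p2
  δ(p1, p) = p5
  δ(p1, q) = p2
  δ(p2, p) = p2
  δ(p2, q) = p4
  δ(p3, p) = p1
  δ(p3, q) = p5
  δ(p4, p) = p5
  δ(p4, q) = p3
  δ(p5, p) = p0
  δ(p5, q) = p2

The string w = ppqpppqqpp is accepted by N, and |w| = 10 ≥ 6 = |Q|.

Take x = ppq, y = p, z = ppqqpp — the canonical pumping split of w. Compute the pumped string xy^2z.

xy^2z = ppq·p·p·ppqqpp = ppqppppqqpp.
Reading y = p takes N from p2 back to p2, so after x·y·y the machine is still in p2, and z then leads to the accepting state p5. Hence ppqppppqqpp ∈ L(N).

ppqppppqqpp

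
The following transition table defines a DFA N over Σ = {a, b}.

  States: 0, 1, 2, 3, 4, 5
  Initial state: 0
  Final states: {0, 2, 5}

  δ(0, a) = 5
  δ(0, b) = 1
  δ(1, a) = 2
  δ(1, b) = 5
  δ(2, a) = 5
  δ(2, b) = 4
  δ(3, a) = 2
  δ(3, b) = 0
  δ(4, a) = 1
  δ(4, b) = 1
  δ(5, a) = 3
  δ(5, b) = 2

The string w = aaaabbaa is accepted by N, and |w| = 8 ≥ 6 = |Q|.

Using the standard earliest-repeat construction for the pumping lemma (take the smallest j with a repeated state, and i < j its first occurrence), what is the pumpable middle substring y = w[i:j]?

Run of N on w = a a a a b b a a:
  step 0: 0  (start)
  step 1: 5  (read a: 0→5)
  step 2: 3  (read a: 5→3)
  step 3: 2  (read a: 3→2)
  step 4: 5  (read a: 2→5)   ← first repeat (5 seen earlier)
  step 5: 2  (read b: 5→2)
  step 6: 4  (read b: 2→4)
  step 7: 1  (read a: 4→1)
  step 8: 2  (read a: 1→2)

So i = 1, j = 4, giving x = w[0:1] = a, y = w[1:4] = aaa, z = w[4:8] = bbaa.
Check: |xy| = 4 ≤ 6 and |y| = 3 ≥ 1. Reading y takes N from 5 back to 5, so every xyⁱz is accepted.
With |Q| = 6, pigeonhole forces a state repeat no later than step 6; the substring read between the first and second visits to that state can be pumped.

aaa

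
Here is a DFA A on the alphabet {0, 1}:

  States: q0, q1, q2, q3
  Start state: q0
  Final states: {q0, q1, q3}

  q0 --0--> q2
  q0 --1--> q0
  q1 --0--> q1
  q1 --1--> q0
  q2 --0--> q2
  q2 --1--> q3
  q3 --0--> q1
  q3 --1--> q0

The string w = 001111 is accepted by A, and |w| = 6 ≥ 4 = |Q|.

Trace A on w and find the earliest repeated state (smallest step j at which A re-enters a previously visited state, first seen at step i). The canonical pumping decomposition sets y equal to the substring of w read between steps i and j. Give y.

0

Run of A on w = 0 0 1 1 1 1:
  step 0: q0  (start)
  step 1: q2  (read 0: q0→q2)
  step 2: q2  (read 0: q2→q2)   ← first repeat (q2 seen earlier)
  step 3: q3  (read 1: q2→q3)
  step 4: q0  (read 1: q3→q0)
  step 5: q0  (read 1: q0→q0)
  step 6: q0  (read 1: q0→q0)

So i = 1, j = 2, giving x = w[0:1] = 0, y = w[1:2] = 0, z = w[2:6] = 1111.
Check: |xy| = 2 ≤ 4 and |y| = 1 ≥ 1. Reading y takes A from q2 back to q2, so every xyⁱz is accepted.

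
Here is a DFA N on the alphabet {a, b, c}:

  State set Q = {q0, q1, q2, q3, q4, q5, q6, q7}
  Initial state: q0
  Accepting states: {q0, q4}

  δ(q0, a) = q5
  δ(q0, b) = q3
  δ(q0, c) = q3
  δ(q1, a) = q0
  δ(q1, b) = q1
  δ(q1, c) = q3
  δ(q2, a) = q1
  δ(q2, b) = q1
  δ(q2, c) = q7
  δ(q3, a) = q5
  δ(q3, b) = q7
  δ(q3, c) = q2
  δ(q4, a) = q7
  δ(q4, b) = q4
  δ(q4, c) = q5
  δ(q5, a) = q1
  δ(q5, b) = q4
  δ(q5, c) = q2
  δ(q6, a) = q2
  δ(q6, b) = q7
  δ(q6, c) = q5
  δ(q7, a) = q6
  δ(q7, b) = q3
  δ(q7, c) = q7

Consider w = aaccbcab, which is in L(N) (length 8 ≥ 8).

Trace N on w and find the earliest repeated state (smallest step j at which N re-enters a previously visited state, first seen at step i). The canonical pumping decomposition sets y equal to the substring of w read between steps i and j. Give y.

ccb

Run of N on w = a a c c b c a b:
  step 0: q0  (start)
  step 1: q5  (read a: q0→q5)
  step 2: q1  (read a: q5→q1)
  step 3: q3  (read c: q1→q3)
  step 4: q2  (read c: q3→q2)
  step 5: q1  (read b: q2→q1)   ← first repeat (q1 seen earlier)
  step 6: q3  (read c: q1→q3)
  step 7: q5  (read a: q3→q5)
  step 8: q4  (read b: q5→q4)

So i = 2, j = 5, giving x = w[0:2] = aa, y = w[2:5] = ccb, z = w[5:8] = cab.
Check: |xy| = 5 ≤ 8 and |y| = 3 ≥ 1. Reading y takes N from q1 back to q1, so every xyⁱz is accepted.
With |Q| = 8, pigeonhole forces a state repeat no later than step 8; the substring read between the first and second visits to that state can be pumped.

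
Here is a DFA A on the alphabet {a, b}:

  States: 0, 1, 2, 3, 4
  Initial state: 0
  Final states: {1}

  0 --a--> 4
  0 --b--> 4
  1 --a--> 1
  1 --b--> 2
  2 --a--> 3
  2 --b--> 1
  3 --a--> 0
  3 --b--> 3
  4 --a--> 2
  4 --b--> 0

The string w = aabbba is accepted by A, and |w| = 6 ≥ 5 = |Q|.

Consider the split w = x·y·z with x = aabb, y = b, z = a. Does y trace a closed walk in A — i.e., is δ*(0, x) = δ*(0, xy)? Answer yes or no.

Run of A on the first 5 characters of w = a a b b b:
  step 0: 0  (start)
  step 1: 4  (read a: 0→4)
  step 2: 2  (read a: 4→2)
  step 3: 1  (read b: 2→1)
  step 4: 2  (read b: 1→2)
  step 5: 1  (read b: 2→1)

After x (step 4): 2. After xy (step 5): 1.
They differ (2 ≠ 1), so y is not a cycle from the state after x; this split is not the one the pumping-lemma construction produces, and pumping y need not keep the string in L(A).

no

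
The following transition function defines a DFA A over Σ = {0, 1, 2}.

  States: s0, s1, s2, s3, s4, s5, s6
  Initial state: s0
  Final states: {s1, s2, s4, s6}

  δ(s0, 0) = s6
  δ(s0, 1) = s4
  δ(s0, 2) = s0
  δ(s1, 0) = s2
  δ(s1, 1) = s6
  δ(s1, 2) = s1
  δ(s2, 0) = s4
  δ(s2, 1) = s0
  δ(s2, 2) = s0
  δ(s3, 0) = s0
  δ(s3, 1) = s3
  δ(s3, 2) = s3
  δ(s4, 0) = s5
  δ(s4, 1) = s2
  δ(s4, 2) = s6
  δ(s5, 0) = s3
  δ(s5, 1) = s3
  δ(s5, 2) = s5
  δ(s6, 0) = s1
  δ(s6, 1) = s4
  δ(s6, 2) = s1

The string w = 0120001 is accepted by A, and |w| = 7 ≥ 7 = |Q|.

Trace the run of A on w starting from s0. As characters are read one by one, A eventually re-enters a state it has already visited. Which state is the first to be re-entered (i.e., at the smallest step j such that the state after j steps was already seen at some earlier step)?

s6

State sequence: s0 -0-> s6 -1-> s4 -2-> s6 -0-> s1 -0-> s2 -0-> s4 -1-> s2
First repeat at step 3: s6 was already visited.

The earliest repeat is at step j = 3: A is in s6, which it already visited at step i = 1.
With |Q| = 7, pigeonhole forces a state repeat no later than step 7; the substring read between the first and second visits to that state can be pumped.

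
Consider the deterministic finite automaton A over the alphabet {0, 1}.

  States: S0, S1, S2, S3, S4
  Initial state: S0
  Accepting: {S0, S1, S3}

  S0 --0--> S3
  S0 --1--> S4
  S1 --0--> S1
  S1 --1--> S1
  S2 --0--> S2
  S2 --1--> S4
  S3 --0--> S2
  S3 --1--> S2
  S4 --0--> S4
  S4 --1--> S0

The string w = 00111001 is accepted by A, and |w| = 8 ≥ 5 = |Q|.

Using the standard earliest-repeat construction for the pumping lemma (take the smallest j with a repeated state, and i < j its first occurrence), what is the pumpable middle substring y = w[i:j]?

Run of A on w = 0 0 1 1 1 0 0 1:
  step 0: S0  (start)
  step 1: S3  (read 0: S0→S3)
  step 2: S2  (read 0: S3→S2)
  step 3: S4  (read 1: S2→S4)
  step 4: S0  (read 1: S4→S0)   ← first repeat (S0 seen earlier)
  step 5: S4  (read 1: S0→S4)
  step 6: S4  (read 0: S4→S4)
  step 7: S4  (read 0: S4→S4)
  step 8: S0  (read 1: S4→S0)

So i = 0, j = 4, giving x = w[0:0] = ε, y = w[0:4] = 0011, z = w[4:8] = 1001.
Check: |xy| = 4 ≤ 5 and |y| = 4 ≥ 1. Reading y takes A from S0 back to S0, so every xyⁱz is accepted.

0011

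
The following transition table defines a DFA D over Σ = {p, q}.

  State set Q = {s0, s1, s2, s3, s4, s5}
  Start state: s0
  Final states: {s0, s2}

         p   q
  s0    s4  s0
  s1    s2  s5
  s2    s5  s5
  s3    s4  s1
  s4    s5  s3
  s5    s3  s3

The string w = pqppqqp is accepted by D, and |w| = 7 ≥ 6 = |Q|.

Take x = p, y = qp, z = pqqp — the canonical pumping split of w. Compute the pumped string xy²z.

xy^2z = p·qp·qp·pqqp = pqpqppqqp.
Reading y = qp takes D from s4 back to s4, so after x·y·y the machine is still in s4, and z then leads to the accepting state s2. Hence pqpqppqqp ∈ L(D).

pqpqppqqp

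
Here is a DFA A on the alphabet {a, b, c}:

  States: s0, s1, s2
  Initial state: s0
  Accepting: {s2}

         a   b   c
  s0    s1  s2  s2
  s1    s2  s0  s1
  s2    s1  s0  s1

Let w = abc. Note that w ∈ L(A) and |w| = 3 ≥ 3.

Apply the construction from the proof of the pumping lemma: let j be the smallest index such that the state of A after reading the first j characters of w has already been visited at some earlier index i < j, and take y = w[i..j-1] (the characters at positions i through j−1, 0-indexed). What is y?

Run of A on w = a b c:
  step 0: s0  (start)
  step 1: s1  (read a: s0→s1)
  step 2: s0  (read b: s1→s0)   ← first repeat (s0 seen earlier)
  step 3: s2  (read c: s0→s2)

So i = 0, j = 2, giving x = w[0:0] = ε, y = w[0:2] = ab, z = w[2:3] = c.
Check: |xy| = 2 ≤ 3 and |y| = 2 ≥ 1. Reading y takes A from s0 back to s0, so every xyⁱz is accepted.
Pumping length from the standard proof: p = 3 (the number of states). The repeated state found above gives |xy| = j ≤ 3 and |y| = j − i ≥ 1.

ab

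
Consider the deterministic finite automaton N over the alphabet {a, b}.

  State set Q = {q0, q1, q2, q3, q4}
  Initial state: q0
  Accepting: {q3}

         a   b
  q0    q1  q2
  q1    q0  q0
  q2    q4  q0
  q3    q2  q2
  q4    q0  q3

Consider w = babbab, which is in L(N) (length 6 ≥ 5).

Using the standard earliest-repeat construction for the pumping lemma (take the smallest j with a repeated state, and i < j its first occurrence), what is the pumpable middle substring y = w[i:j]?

State sequence: q0 -b-> q2 -a-> q4 -b-> q3 -b-> q2 -a-> q4 -b-> q3
First repeat at step 4: q2 was already visited.

So i = 1, j = 4, giving x = w[0:1] = b, y = w[1:4] = abb, z = w[4:6] = ab.
Check: |xy| = 4 ≤ 5 and |y| = 3 ≥ 1. Reading y takes N from q2 back to q2, so every xyⁱz is accepted.
Since N has 5 states, any run of length ≥ 5 visits 5+1 states, so by pigeonhole some state repeats within the first 5 steps — that repeat gives the pumpable loop.

abb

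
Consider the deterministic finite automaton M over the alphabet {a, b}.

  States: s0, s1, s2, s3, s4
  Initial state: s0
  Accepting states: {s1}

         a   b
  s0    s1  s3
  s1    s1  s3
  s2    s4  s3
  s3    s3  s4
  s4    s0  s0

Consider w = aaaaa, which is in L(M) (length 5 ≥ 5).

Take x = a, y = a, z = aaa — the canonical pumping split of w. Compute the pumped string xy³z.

aaaaaaa

xy^3z = a·a·a·a·aaa = aaaaaaa.
Reading y = a takes M from s1 back to s1, so after x·y·y·y the machine is still in s1, and z then leads to the accepting state s1. Hence aaaaaaa ∈ L(M).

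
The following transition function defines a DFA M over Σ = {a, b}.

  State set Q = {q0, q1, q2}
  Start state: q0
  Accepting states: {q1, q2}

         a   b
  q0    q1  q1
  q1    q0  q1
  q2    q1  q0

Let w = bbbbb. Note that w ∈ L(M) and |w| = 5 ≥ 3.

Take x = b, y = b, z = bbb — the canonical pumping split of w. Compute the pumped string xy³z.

xy^3z = b·b·b·b·bbb = bbbbbbb.
Reading y = b takes M from q1 back to q1, so after x·y·y·y the machine is still in q1, and z then leads to the accepting state q1. Hence bbbbbbb ∈ L(M).

bbbbbbb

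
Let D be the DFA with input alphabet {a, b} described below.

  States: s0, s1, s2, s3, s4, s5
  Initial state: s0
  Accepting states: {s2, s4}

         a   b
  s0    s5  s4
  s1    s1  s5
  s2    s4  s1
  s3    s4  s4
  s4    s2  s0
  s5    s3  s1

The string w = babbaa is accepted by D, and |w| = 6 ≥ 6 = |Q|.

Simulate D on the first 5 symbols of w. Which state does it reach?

s3

Run of D on the first 5 characters of w = b a b b a:
  step 0: s0  (start)
  step 1: s4  (read b: s0→s4)
  step 2: s2  (read a: s4→s2)
  step 3: s1  (read b: s2→s1)
  step 4: s5  (read b: s1→s5)
  step 5: s3  (read a: s5→s3)

After reading 5 characters, D is in state s3.
(This kind of state-tracing is the core of the pumping-lemma construction: with 6 states, pigeonhole forces a repeat within the first 6 steps.)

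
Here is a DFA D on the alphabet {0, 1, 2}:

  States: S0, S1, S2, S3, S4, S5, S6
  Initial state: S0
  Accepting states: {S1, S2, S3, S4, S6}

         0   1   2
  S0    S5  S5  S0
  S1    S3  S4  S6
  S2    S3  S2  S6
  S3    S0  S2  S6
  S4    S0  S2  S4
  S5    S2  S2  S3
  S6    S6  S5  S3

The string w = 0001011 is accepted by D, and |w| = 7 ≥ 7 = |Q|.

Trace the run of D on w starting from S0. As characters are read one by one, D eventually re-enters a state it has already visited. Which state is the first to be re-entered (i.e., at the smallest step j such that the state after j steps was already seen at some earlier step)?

Run of D on w = 0 0 0 1 0 1 1:
  step 0: S0  (start)
  step 1: S5  (read 0: S0→S5)
  step 2: S2  (read 0: S5→S2)
  step 3: S3  (read 0: S2→S3)
  step 4: S2  (read 1: S3→S2)   ← first repeat (S2 seen earlier)
  step 5: S3  (read 0: S2→S3)
  step 6: S2  (read 1: S3→S2)
  step 7: S2  (read 1: S2→S2)

The earliest repeat is at step j = 4: D is in S2, which it already visited at step i = 2.

S2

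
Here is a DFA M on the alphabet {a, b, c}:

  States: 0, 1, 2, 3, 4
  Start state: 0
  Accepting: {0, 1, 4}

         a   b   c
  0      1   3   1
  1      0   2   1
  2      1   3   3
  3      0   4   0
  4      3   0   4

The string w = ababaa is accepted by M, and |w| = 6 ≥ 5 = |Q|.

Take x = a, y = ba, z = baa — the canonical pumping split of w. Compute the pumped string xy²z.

xy^2z = a·ba·ba·baa = abababaa.
Reading y = ba takes M from 1 back to 1, so after x·y·y the machine is still in 1, and z then leads to the accepting state 0. Hence abababaa ∈ L(M).

abababaa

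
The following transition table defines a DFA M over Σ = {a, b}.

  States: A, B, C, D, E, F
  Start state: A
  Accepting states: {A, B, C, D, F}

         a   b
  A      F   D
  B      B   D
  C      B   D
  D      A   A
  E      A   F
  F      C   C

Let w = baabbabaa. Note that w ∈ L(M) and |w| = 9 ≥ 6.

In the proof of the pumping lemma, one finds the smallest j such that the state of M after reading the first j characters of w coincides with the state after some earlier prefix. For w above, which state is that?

Run of M on w = b a a b b a b a a:
  step 0: A  (start)
  step 1: D  (read b: A→D)
  step 2: A  (read a: D→A)   ← first repeat (A seen earlier)
  step 3: F  (read a: A→F)
  step 4: C  (read b: F→C)
  step 5: D  (read b: C→D)
  step 6: A  (read a: D→A)
  step 7: D  (read b: A→D)
  step 8: A  (read a: D→A)
  step 9: F  (read a: A→F)

The earliest repeat is at step j = 2: M is in A, which it already visited at step i = 0.
With |Q| = 6, pigeonhole forces a state repeat no later than step 6; the substring read between the first and second visits to that state can be pumped.

A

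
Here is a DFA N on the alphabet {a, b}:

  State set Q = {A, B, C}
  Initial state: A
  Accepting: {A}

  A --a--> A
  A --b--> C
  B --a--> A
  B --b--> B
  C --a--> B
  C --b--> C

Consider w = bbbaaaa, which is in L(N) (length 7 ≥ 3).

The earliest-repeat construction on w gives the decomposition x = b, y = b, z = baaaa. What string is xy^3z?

xy^3z = b·b·b·b·baaaa = bbbbbaaaa.
Reading y = b takes N from C back to C, so after x·y·y·y the machine is still in C, and z then leads to the accepting state A. Hence bbbbbaaaa ∈ L(N).

bbbbbaaaa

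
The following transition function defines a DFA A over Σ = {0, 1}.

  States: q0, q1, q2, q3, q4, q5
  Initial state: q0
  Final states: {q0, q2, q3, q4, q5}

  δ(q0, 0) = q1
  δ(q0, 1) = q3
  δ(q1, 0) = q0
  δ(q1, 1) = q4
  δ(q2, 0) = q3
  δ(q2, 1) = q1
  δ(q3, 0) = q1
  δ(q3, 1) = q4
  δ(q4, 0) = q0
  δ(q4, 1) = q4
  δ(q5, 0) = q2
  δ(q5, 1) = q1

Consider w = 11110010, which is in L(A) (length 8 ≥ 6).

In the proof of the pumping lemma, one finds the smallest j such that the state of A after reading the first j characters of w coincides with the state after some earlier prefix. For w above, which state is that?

State sequence: q0 -1-> q3 -1-> q4 -1-> q4 -1-> q4 -0-> q0 -0-> q1 -1-> q4 -0-> q0
First repeat at step 3: q4 was already visited.

The earliest repeat is at step j = 3: A is in q4, which it already visited at step i = 2.
With |Q| = 6, pigeonhole forces a state repeat no later than step 6; the substring read between the first and second visits to that state can be pumped.

q4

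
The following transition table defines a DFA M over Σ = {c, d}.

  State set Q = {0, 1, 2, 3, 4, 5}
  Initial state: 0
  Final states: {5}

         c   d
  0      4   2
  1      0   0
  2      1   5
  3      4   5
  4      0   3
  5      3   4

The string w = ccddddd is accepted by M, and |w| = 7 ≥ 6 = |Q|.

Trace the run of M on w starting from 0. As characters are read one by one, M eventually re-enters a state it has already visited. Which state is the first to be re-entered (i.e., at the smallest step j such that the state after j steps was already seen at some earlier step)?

0

Run of M on w = c c d d d d d:
  step 0: 0  (start)
  step 1: 4  (read c: 0→4)
  step 2: 0  (read c: 4→0)   ← first repeat (0 seen earlier)
  step 3: 2  (read d: 0→2)
  step 4: 5  (read d: 2→5)
  step 5: 4  (read d: 5→4)
  step 6: 3  (read d: 4→3)
  step 7: 5  (read d: 3→5)

The earliest repeat is at step j = 2: M is in 0, which it already visited at step i = 0.
The DFA has 6 states, so the proof of the pumping lemma guarantees a repeated state among the first 6+1 visited; the segment between the two visits is the pumpable y.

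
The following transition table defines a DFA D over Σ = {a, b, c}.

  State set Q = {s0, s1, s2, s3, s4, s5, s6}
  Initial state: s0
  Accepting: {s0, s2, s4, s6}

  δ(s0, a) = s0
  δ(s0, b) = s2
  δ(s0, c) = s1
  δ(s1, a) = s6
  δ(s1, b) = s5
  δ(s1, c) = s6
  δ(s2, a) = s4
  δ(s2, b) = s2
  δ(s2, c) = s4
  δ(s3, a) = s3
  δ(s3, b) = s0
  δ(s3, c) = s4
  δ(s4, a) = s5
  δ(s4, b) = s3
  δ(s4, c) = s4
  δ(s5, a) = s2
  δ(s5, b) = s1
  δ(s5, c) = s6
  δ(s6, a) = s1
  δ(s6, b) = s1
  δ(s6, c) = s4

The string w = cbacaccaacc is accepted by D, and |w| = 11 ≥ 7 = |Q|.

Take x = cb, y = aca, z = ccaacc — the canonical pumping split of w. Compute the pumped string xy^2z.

cbacaacaccaacc

xy^2z = cb·aca·aca·ccaacc = cbacaacaccaacc.
Reading y = aca takes D from s5 back to s5, so after x·y·y the machine is still in s5, and z then leads to the accepting state s4. Hence cbacaacaccaacc ∈ L(D).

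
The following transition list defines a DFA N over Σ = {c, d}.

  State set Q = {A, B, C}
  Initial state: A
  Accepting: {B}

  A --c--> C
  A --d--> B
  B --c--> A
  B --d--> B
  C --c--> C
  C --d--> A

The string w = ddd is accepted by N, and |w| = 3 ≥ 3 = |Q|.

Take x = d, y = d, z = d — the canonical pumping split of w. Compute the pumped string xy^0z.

xy⁰z = xz = d·d = dd.
Reading y = d takes N from B back to B, so after x the machine is still in B, and z then leads to the accepting state B. Hence dd ∈ L(N).

dd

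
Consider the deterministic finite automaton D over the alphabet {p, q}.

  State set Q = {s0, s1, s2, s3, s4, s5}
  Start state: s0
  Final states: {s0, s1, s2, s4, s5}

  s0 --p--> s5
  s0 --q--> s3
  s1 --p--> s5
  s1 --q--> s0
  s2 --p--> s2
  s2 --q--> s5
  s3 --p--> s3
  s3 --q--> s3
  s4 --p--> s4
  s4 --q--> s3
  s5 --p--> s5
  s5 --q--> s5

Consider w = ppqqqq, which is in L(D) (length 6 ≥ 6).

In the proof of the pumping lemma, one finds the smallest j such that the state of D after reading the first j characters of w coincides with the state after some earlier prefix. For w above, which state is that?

s5

State sequence: s0 -p-> s5 -p-> s5 -q-> s5 -q-> s5 -q-> s5 -q-> s5
First repeat at step 2: s5 was already visited.

The earliest repeat is at step j = 2: D is in s5, which it already visited at step i = 1.
Since D has 6 states, any run of length ≥ 6 visits 6+1 states, so by pigeonhole some state repeats within the first 6 steps — that repeat gives the pumpable loop.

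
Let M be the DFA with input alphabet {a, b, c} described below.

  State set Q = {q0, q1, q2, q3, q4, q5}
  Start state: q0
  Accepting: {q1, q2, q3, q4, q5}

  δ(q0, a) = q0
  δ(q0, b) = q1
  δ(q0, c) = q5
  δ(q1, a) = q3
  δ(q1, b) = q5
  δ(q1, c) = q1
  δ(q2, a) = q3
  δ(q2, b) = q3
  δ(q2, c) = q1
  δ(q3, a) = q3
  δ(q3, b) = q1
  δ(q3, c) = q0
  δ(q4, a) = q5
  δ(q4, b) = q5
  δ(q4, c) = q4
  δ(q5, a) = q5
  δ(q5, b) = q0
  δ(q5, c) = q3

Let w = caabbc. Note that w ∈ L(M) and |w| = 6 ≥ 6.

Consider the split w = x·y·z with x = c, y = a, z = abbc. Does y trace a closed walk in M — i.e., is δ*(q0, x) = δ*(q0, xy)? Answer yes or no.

yes

Run of M on the first 2 characters of w = c a:
  step 0: q0  (start)
  step 1: q5  (read c: q0→q5)
  step 2: q5  (read a: q5→q5)

After x (step 1): q5. After xy (step 2): q5.
They match, so y = a drives M around a cycle from q5 back to itself; pumping y any number of times keeps M in q5 before reading z, and xyⁱz ∈ L(M) for every i ≥ 0.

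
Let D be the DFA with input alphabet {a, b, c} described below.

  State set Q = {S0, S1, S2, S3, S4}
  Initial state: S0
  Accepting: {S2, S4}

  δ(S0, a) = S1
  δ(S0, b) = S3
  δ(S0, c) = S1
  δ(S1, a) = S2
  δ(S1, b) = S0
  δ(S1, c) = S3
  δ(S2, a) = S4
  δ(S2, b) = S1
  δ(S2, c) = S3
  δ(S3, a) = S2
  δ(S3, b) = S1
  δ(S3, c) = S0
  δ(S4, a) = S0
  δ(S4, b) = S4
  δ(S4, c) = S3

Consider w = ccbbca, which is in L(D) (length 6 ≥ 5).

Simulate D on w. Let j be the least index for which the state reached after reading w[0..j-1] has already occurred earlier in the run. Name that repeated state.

S1

Run of D on w = c c b b c a:
  step 0: S0  (start)
  step 1: S1  (read c: S0→S1)
  step 2: S3  (read c: S1→S3)
  step 3: S1  (read b: S3→S1)   ← first repeat (S1 seen earlier)
  step 4: S0  (read b: S1→S0)
  step 5: S1  (read c: S0→S1)
  step 6: S2  (read a: S1→S2)

The earliest repeat is at step j = 3: D is in S1, which it already visited at step i = 1.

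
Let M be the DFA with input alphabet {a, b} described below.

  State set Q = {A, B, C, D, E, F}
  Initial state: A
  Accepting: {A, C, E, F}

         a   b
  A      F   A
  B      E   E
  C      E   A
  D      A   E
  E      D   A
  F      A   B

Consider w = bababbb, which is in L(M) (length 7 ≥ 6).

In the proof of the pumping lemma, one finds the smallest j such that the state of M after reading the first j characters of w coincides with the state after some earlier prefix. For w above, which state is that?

A

State sequence: A -b-> A -a-> F -b-> B -a-> E -b-> A -b-> A -b-> A
First repeat at step 1: A was already visited.

The earliest repeat is at step j = 1: M is in A, which it already visited at step i = 0.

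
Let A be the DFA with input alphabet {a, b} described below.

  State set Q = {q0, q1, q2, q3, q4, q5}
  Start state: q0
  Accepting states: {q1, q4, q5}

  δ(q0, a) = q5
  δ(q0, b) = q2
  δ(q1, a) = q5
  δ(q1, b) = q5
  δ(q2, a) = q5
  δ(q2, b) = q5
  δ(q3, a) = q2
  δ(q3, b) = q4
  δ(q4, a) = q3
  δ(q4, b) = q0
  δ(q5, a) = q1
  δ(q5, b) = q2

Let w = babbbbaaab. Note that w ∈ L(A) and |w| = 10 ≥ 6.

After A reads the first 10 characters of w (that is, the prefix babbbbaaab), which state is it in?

q5

State sequence: q0 -b-> q2 -a-> q5 -b-> q2 -b-> q5 -b-> q2 -b-> q5 -a-> q1 -a-> q5 -a-> q1 -b-> q5

After reading 10 characters, A is in state q5.
(This kind of state-tracing is the core of the pumping-lemma construction: with 6 states, pigeonhole forces a repeat within the first 6 steps.)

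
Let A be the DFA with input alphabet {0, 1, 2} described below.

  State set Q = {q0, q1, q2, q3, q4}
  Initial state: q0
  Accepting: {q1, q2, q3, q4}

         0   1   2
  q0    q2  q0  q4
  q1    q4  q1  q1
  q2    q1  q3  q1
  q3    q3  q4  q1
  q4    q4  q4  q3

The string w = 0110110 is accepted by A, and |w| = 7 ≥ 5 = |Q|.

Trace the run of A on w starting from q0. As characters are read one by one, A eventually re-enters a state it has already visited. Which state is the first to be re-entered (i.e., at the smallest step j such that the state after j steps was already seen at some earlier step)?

Run of A on w = 0 1 1 0 1 1 0:
  step 0: q0  (start)
  step 1: q2  (read 0: q0→q2)
  step 2: q3  (read 1: q2→q3)
  step 3: q4  (read 1: q3→q4)
  step 4: q4  (read 0: q4→q4)   ← first repeat (q4 seen earlier)
  step 5: q4  (read 1: q4→q4)
  step 6: q4  (read 1: q4→q4)
  step 7: q4  (read 0: q4→q4)

The earliest repeat is at step j = 4: A is in q4, which it already visited at step i = 3.

q4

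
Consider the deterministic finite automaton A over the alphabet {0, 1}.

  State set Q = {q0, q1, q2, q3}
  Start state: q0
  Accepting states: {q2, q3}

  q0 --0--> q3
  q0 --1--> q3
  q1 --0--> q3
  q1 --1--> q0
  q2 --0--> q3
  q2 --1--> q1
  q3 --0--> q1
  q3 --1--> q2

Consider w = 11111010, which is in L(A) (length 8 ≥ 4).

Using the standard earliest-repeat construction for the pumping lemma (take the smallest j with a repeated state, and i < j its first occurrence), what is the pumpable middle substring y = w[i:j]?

State sequence: q0 -1-> q3 -1-> q2 -1-> q1 -1-> q0 -1-> q3 -0-> q1 -1-> q0 -0-> q3
First repeat at step 4: q0 was already visited.

So i = 0, j = 4, giving x = w[0:0] = ε, y = w[0:4] = 1111, z = w[4:8] = 1010.
Check: |xy| = 4 ≤ 4 and |y| = 4 ≥ 1. Reading y takes A from q0 back to q0, so every xyⁱz is accepted.
Since A has 4 states, any run of length ≥ 4 visits 4+1 states, so by pigeonhole some state repeats within the first 4 steps — that repeat gives the pumpable loop.

1111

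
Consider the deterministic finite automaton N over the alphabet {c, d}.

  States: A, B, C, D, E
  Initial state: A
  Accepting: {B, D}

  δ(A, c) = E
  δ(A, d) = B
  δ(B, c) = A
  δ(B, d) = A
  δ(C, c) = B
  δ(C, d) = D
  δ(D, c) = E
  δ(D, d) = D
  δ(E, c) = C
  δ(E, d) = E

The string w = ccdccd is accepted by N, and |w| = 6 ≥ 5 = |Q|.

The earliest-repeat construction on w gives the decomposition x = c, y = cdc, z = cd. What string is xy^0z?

xy⁰z = xz = c·cd = ccd.
Reading y = cdc takes N from E back to E, so after x the machine is still in E, and z then leads to the accepting state D. Hence ccd ∈ L(N).

ccd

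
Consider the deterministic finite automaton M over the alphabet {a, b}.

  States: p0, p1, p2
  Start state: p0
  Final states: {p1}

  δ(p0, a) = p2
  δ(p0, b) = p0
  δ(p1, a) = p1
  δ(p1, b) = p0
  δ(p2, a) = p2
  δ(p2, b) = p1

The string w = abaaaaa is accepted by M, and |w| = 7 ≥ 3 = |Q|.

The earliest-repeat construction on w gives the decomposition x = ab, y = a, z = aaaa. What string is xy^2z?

xy^2z = ab·a·a·aaaa = abaaaaaa.
Reading y = a takes M from p1 back to p1, so after x·y·y the machine is still in p1, and z then leads to the accepting state p1. Hence abaaaaaa ∈ L(M).

abaaaaaa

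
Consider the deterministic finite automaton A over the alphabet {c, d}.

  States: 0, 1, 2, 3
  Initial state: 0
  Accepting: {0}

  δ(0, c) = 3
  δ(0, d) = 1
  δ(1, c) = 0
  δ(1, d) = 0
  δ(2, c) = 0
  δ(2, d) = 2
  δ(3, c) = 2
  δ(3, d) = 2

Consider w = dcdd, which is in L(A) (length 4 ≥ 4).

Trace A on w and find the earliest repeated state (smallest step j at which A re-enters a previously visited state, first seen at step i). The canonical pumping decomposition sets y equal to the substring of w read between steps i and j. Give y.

dc

State sequence: 0 -d-> 1 -c-> 0 -d-> 1 -d-> 0
First repeat at step 2: 0 was already visited.

So i = 0, j = 2, giving x = w[0:0] = ε, y = w[0:2] = dc, z = w[2:4] = dd.
Check: |xy| = 2 ≤ 4 and |y| = 2 ≥ 1. Reading y takes A from 0 back to 0, so every xyⁱz is accepted.
The DFA has 4 states, so the proof of the pumping lemma guarantees a repeated state among the first 4+1 visited; the segment between the two visits is the pumpable y.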